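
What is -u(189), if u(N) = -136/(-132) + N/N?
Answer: -67/33 ≈ -2.0303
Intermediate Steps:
u(N) = 67/33 (u(N) = -136*(-1/132) + 1 = 34/33 + 1 = 67/33)
-u(189) = -1*67/33 = -67/33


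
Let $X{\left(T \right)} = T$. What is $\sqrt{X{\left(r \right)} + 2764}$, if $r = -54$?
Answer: $\sqrt{2710} \approx 52.058$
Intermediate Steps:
$\sqrt{X{\left(r \right)} + 2764} = \sqrt{-54 + 2764} = \sqrt{2710}$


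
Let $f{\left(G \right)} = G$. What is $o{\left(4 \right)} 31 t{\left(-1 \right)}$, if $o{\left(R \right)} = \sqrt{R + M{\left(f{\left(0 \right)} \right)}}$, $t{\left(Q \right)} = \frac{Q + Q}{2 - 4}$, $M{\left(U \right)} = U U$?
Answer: $62$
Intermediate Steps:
$M{\left(U \right)} = U^{2}$
$t{\left(Q \right)} = - Q$ ($t{\left(Q \right)} = \frac{2 Q}{-2} = 2 Q \left(- \frac{1}{2}\right) = - Q$)
$o{\left(R \right)} = \sqrt{R}$ ($o{\left(R \right)} = \sqrt{R + 0^{2}} = \sqrt{R + 0} = \sqrt{R}$)
$o{\left(4 \right)} 31 t{\left(-1 \right)} = \sqrt{4} \cdot 31 \left(\left(-1\right) \left(-1\right)\right) = 2 \cdot 31 \cdot 1 = 62 \cdot 1 = 62$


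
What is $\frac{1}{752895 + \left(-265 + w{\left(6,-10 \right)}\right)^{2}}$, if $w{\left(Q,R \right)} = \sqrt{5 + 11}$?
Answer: $\frac{1}{821016} \approx 1.218 \cdot 10^{-6}$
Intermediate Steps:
$w{\left(Q,R \right)} = 4$ ($w{\left(Q,R \right)} = \sqrt{16} = 4$)
$\frac{1}{752895 + \left(-265 + w{\left(6,-10 \right)}\right)^{2}} = \frac{1}{752895 + \left(-265 + 4\right)^{2}} = \frac{1}{752895 + \left(-261\right)^{2}} = \frac{1}{752895 + 68121} = \frac{1}{821016}$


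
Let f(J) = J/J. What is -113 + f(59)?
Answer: -112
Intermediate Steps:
f(J) = 1
-113 + f(59) = -113 + 1 = -112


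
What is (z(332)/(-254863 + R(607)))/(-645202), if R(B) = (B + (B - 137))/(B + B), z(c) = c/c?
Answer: 607/99813589775605 ≈ 6.0813e-12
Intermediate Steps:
z(c) = 1
R(B) = (-137 + 2*B)/(2*B) (R(B) = (B + (-137 + B))/((2*B)) = (-137 + 2*B)*(1/(2*B)) = (-137 + 2*B)/(2*B))
(z(332)/(-254863 + R(607)))/(-645202) = (1/(-254863 + (-137/2 + 607)/607))/(-645202) = (1/(-254863 + (1/607)*(1077/2)))*(-1/645202) = (1/(-254863 + 1077/1214))*(-1/645202) = (1/(-309402605/1214))*(-1/645202) = (1*(-1214/309402605))*(-1/645202) = -1214/309402605*(-1/645202) = 607/99813589775605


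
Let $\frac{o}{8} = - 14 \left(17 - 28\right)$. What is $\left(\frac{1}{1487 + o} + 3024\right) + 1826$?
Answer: $\frac{13187151}{2719} \approx 4850.0$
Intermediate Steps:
$o = 1232$ ($o = 8 \left(- 14 \left(17 - 28\right)\right) = 8 \left(\left(-14\right) \left(-11\right)\right) = 8 \cdot 154 = 1232$)
$\left(\frac{1}{1487 + o} + 3024\right) + 1826 = \left(\frac{1}{1487 + 1232} + 3024\right) + 1826 = \left(\frac{1}{2719} + 3024\right) + 1826 = \frac{8222257}{2719} + 1826 = \frac{13187151}{2719}$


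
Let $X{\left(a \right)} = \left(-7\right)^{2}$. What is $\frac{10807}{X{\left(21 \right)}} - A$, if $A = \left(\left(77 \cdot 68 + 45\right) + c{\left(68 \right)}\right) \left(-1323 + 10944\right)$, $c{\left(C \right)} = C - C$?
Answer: $- \frac{2489605742}{49} \approx -5.0808 \cdot 10^{7}$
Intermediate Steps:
$X{\left(a \right)} = 49$
$c{\left(C \right)} = 0$
$A = 50808501$ ($A = \left(\left(77 \cdot 68 + 45\right) + 0\right) \left(-1323 + 10944\right) = \left(\left(5236 + 45\right) + 0\right) 9621 = \left(5281 + 0\right) 9621 = 5281 \cdot 9621 = 50808501$)
$\frac{10807}{X{\left(21 \right)}} - A = \frac{10807}{49} - 50808501 = - \frac{2489605742}{49}$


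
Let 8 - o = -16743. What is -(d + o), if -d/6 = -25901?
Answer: -172157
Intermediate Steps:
o = 16751 (o = 8 - 1*(-16743) = 8 + 16743 = 16751)
d = 155406 (d = -6*(-25901) = 155406)
-(d + o) = -(155406 + 16751) = -1*172157 = -172157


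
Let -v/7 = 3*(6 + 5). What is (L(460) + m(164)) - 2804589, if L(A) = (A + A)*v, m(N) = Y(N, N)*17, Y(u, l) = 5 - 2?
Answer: -3017058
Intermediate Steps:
Y(u, l) = 3
v = -231 (v = -21*(6 + 5) = -21*11 = -7*33 = -231)
m(N) = 51 (m(N) = 3*17 = 51)
L(A) = -462*A (L(A) = (A + A)*(-231) = (2*A)*(-231) = -462*A)
(L(460) + m(164)) - 2804589 = (-462*460 + 51) - 2804589 = (-212520 + 51) - 2804589 = -212469 - 2804589 = -3017058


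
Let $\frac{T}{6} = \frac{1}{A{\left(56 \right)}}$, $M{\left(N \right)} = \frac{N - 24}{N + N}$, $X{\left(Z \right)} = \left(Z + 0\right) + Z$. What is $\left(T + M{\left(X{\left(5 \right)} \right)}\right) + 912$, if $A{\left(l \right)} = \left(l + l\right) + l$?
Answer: $\frac{127587}{140} \approx 911.34$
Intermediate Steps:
$X{\left(Z \right)} = 2 Z$ ($X{\left(Z \right)} = Z + Z = 2 Z$)
$M{\left(N \right)} = \frac{-24 + N}{2 N}$
$A{\left(l \right)} = 3 l$ ($A{\left(l \right)} = 2 l + l = 3 l$)
$T = \frac{1}{28}$ ($T = \frac{6}{3 \cdot 56} = \frac{6}{168} = 6 \cdot \frac{1}{168} = \frac{1}{28} \approx 0.035714$)
$\left(T + M{\left(X{\left(5 \right)} \right)}\right) + 912 = \left(\frac{1}{28} + \frac{-24 + 2 \cdot 5}{2 \cdot 2 \cdot 5}\right) + 912 = \left(\frac{1}{28} + \frac{-24 + 10}{2 \cdot 10}\right) + 912 = \left(\frac{1}{28} + \frac{1}{2} \cdot \frac{1}{10} \left(-14\right)\right) + 912 = \left(\frac{1}{28} - \frac{7}{10}\right) + 912 = - \frac{93}{140} + 912 = \frac{127587}{140}$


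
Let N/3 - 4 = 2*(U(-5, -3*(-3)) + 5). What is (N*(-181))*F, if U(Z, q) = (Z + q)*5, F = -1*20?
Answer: 586440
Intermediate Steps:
F = -20
U(Z, q) = 5*Z + 5*q
N = 162 (N = 12 + 3*(2*((5*(-5) + 5*(-3*(-3))) + 5)) = 12 + 3*(2*((-25 + 5*9) + 5)) = 12 + 3*(2*((-25 + 45) + 5)) = 12 + 3*(2*(20 + 5)) = 12 + 3*(2*25) = 12 + 3*50 = 12 + 150 = 162)
(N*(-181))*F = (162*(-181))*(-20) = -29322*(-20) = 586440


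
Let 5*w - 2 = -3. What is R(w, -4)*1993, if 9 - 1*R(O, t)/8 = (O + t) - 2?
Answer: 1211744/5 ≈ 2.4235e+5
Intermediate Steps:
w = -1/5 (w = 2/5 + (1/5)*(-3) = 2/5 - 3/5 = -1/5 ≈ -0.20000)
R(O, t) = 88 - 8*O - 8*t (R(O, t) = 72 - 8*((O + t) - 2) = 72 - 8*(-2 + O + t) = 72 + (16 - 8*O - 8*t) = 88 - 8*O - 8*t)
R(w, -4)*1993 = (88 - 8*(-1/5) - 8*(-4))*1993 = (88 + 8/5 + 32)*1993 = (608/5)*1993 = 1211744/5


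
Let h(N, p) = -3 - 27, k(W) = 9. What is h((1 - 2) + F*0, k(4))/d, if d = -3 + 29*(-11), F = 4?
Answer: 15/161 ≈ 0.093168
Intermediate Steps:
h(N, p) = -30
d = -322 (d = -3 - 319 = -322)
h((1 - 2) + F*0, k(4))/d = -30/(-322) = -30*(-1/322) = 15/161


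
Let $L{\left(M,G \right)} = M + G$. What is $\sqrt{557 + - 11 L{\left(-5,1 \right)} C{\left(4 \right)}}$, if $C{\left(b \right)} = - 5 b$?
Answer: $i \sqrt{323} \approx 17.972 i$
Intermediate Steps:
$L{\left(M,G \right)} = G + M$
$\sqrt{557 + - 11 L{\left(-5,1 \right)} C{\left(4 \right)}} = \sqrt{557 + - 11 \left(1 - 5\right) \left(\left(-5\right) 4\right)} = \sqrt{557 + \left(-11\right) \left(-4\right) \left(-20\right)} = \sqrt{557 + 44 \left(-20\right)} = \sqrt{557 - 880} = \sqrt{-323} = i \sqrt{323}$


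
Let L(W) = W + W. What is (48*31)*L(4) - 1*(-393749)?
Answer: 405653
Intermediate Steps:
L(W) = 2*W
(48*31)*L(4) - 1*(-393749) = (48*31)*(2*4) - 1*(-393749) = 1488*8 + 393749 = 11904 + 393749 = 405653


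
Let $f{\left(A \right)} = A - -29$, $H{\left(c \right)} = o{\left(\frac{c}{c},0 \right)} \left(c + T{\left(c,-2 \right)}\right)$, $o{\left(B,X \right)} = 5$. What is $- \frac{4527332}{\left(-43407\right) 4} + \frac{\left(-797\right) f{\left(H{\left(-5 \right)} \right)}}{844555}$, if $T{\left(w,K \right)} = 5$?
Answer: $\frac{18016829308}{691690545} \approx 26.048$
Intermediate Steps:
$H{\left(c \right)} = 25 + 5 c$ ($H{\left(c \right)} = 5 \left(c + 5\right) = 5 \left(5 + c\right) = 25 + 5 c$)
$f{\left(A \right)} = 29 + A$ ($f{\left(A \right)} = A + 29 = 29 + A$)
$- \frac{4527332}{\left(-43407\right) 4} + \frac{\left(-797\right) f{\left(H{\left(-5 \right)} \right)}}{844555} = - \frac{4527332}{\left(-43407\right) 4} + \frac{\left(-797\right) \left(29 + \left(25 + 5 \left(-5\right)\right)\right)}{844555} = - \frac{4527332}{-173628} + - 797 \left(29 + \left(25 - 25\right)\right) \frac{1}{844555} = \left(-4527332\right) \left(- \frac{1}{173628}\right) + - 797 \left(29 + 0\right) \frac{1}{844555} = \frac{1131833}{43407} + \left(-797\right) 29 \cdot \frac{1}{844555} = \frac{1131833}{43407} - \frac{23113}{844555} = \frac{18016829308}{691690545}$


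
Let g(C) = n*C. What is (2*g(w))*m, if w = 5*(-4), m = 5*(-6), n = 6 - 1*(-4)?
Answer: 12000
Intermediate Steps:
n = 10 (n = 6 + 4 = 10)
m = -30
w = -20
g(C) = 10*C
(2*g(w))*m = (2*(10*(-20)))*(-30) = (2*(-200))*(-30) = -400*(-30) = 12000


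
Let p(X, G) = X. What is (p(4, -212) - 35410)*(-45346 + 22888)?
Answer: 795147948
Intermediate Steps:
(p(4, -212) - 35410)*(-45346 + 22888) = (4 - 35410)*(-45346 + 22888) = -35406*(-22458) = 795147948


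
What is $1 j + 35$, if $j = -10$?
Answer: $25$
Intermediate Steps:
$1 j + 35 = 1 \left(-10\right) + 35 = -10 + 35 = 25$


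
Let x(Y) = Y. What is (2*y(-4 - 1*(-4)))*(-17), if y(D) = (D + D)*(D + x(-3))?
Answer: 0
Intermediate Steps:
y(D) = 2*D*(-3 + D) (y(D) = (D + D)*(D - 3) = (2*D)*(-3 + D) = 2*D*(-3 + D))
(2*y(-4 - 1*(-4)))*(-17) = (2*(2*(-4 - 1*(-4))*(-3 + (-4 - 1*(-4)))))*(-17) = (2*(2*(-4 + 4)*(-3 + (-4 + 4))))*(-17) = (2*(2*0*(-3 + 0)))*(-17) = (2*(2*0*(-3)))*(-17) = (2*0)*(-17) = 0*(-17) = 0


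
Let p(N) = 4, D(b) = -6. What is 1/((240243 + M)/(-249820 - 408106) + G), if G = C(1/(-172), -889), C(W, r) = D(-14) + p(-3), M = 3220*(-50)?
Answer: -657926/1395095 ≈ -0.47160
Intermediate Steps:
M = -161000
C(W, r) = -2 (C(W, r) = -6 + 4 = -2)
G = -2
1/((240243 + M)/(-249820 - 408106) + G) = 1/((240243 - 161000)/(-249820 - 408106) - 2) = 1/(79243/(-657926) - 2) = 1/(79243*(-1/657926) - 2) = 1/(-79243/657926 - 2) = 1/(-1395095/657926) = -657926/1395095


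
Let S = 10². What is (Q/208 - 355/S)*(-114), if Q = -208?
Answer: 5187/10 ≈ 518.70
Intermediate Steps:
S = 100
(Q/208 - 355/S)*(-114) = (-208/208 - 355/100)*(-114) = (-208*1/208 - 355*1/100)*(-114) = (-1 - 71/20)*(-114) = -91/20*(-114) = 5187/10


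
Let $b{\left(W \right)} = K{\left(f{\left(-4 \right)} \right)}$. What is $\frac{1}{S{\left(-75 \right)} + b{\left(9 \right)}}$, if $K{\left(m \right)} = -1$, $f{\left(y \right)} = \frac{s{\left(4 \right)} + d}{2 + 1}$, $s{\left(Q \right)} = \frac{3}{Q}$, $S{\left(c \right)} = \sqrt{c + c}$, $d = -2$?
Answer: $- \frac{i}{i + 5 \sqrt{6}} \approx -0.0066225 - 0.081109 i$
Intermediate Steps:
$S{\left(c \right)} = \sqrt{2} \sqrt{c}$ ($S{\left(c \right)} = \sqrt{2 c} = \sqrt{2} \sqrt{c}$)
$f{\left(y \right)} = - \frac{5}{12}$ ($f{\left(y \right)} = \frac{\frac{3}{4} - 2}{2 + 1} = \frac{3 \cdot \frac{1}{4} - 2}{3} = \left(\frac{3}{4} - 2\right) \frac{1}{3} = \left(- \frac{5}{4}\right) \frac{1}{3} = - \frac{5}{12}$)
$b{\left(W \right)} = -1$
$\frac{1}{S{\left(-75 \right)} + b{\left(9 \right)}} = \frac{1}{\sqrt{2} \sqrt{-75} - 1} = \frac{1}{\sqrt{2} \cdot 5 i \sqrt{3} - 1} = \frac{1}{5 i \sqrt{6} - 1} = \frac{1}{-1 + 5 i \sqrt{6}}$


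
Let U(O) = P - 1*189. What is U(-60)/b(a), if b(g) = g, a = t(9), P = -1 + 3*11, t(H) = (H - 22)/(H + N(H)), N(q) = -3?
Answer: 942/13 ≈ 72.462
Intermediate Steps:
t(H) = (-22 + H)/(-3 + H) (t(H) = (H - 22)/(H - 3) = (-22 + H)/(-3 + H))
P = 32 (P = -1 + 33 = 32)
a = -13/6 (a = (-22 + 9)/(-3 + 9) = -13/6 ≈ -2.1667)
U(O) = -157 (U(O) = 32 - 1*189 = 32 - 189 = -157)
U(-60)/b(a) = -157/(-13/6) = -157*(-6/13) = 942/13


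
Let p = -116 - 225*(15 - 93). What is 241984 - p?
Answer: 224550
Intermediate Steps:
p = 17434 (p = -116 - 225*(-78) = -116 + 17550 = 17434)
241984 - p = 241984 - 1*17434 = 241984 - 17434 = 224550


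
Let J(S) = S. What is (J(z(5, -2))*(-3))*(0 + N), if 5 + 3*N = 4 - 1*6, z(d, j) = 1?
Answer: 7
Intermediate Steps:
N = -7/3 (N = -5/3 + (4 - 1*6)/3 = -5/3 + (4 - 6)/3 = -5/3 + (⅓)*(-2) = -5/3 - ⅔ = -7/3 ≈ -2.3333)
(J(z(5, -2))*(-3))*(0 + N) = (1*(-3))*(0 - 7/3) = -3*(-7/3) = 7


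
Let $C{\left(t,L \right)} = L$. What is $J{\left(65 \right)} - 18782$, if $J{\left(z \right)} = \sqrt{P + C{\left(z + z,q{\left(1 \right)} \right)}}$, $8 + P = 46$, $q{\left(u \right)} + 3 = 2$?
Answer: $-18782 + \sqrt{37} \approx -18776.0$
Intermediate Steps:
$q{\left(u \right)} = -1$ ($q{\left(u \right)} = -3 + 2 = -1$)
$P = 38$ ($P = -8 + 46 = 38$)
$J{\left(z \right)} = \sqrt{37}$ ($J{\left(z \right)} = \sqrt{38 - 1} = \sqrt{37}$)
$J{\left(65 \right)} - 18782 = \sqrt{37} - 18782 = -18782 + \sqrt{37}$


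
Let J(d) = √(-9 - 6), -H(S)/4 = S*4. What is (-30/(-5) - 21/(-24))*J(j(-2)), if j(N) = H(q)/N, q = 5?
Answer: 55*I*√15/8 ≈ 26.627*I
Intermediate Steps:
H(S) = -16*S (H(S) = -4*S*4 = -16*S)
j(N) = -80/N (j(N) = (-16*5)/N = -80/N)
J(d) = I*√15 (J(d) = √(-15) = I*√15)
(-30/(-5) - 21/(-24))*J(j(-2)) = (-30/(-5) - 21/(-24))*(I*√15) = (-30*(-⅕) - 21*(-1/24))*(I*√15) = (6 + 7/8)*(I*√15) = 55*(I*√15)/8 = 55*I*√15/8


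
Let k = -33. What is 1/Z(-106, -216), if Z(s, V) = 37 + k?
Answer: ¼ ≈ 0.25000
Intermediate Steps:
Z(s, V) = 4 (Z(s, V) = 37 - 33 = 4)
1/Z(-106, -216) = 1/4 = ¼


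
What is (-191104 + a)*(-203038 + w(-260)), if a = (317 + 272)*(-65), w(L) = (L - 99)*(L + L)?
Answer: 3752345262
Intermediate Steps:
w(L) = 2*L*(-99 + L) (w(L) = (-99 + L)*(2*L) = 2*L*(-99 + L))
a = -38285 (a = 589*(-65) = -38285)
(-191104 + a)*(-203038 + w(-260)) = (-191104 - 38285)*(-203038 + 2*(-260)*(-99 - 260)) = -229389*(-203038 + 2*(-260)*(-359)) = -229389*(-203038 + 186680) = -229389*(-16358) = 3752345262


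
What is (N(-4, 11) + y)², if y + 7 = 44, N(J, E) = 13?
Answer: 2500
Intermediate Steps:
y = 37 (y = -7 + 44 = 37)
(N(-4, 11) + y)² = (13 + 37)² = 50² = 2500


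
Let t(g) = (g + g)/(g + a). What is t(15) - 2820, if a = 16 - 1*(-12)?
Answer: -121230/43 ≈ -2819.3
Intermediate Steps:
a = 28 (a = 16 + 12 = 28)
t(g) = 2*g/(28 + g) (t(g) = (g + g)/(g + 28) = (2*g)/(28 + g) = 2*g/(28 + g))
t(15) - 2820 = 2*15/(28 + 15) - 2820 = 2*15/43 - 2820 = 2*15*(1/43) - 2820 = 30/43 - 2820 = -121230/43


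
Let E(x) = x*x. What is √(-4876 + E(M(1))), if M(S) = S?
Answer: 5*I*√195 ≈ 69.821*I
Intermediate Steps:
E(x) = x²
√(-4876 + E(M(1))) = √(-4876 + 1²) = √(-4876 + 1) = √(-4875) = 5*I*√195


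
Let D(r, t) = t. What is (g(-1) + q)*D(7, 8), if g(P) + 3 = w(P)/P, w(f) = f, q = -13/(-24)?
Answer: -35/3 ≈ -11.667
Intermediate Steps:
q = 13/24 (q = -13*(-1/24) = 13/24 ≈ 0.54167)
g(P) = -2 (g(P) = -3 + P/P = -3 + 1 = -2)
(g(-1) + q)*D(7, 8) = (-2 + 13/24)*8 = -35/24*8 = -35/3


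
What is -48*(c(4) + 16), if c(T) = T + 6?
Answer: -1248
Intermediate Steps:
c(T) = 6 + T
-48*(c(4) + 16) = -48*((6 + 4) + 16) = -48*(10 + 16) = -48*26 = -1248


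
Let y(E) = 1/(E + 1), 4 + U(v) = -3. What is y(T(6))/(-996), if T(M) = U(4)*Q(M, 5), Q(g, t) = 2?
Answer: 1/12948 ≈ 7.7232e-5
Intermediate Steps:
U(v) = -7 (U(v) = -4 - 3 = -7)
T(M) = -14 (T(M) = -7*2 = -14)
y(E) = 1/(1 + E)
y(T(6))/(-996) = 1/((1 - 14)*(-996)) = -1/996/(-13) = -1/13*(-1/996) = 1/12948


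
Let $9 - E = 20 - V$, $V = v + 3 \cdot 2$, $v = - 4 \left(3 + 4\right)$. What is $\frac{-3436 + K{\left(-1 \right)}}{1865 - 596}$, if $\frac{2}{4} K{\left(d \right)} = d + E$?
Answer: $- \frac{1168}{423} \approx -2.7612$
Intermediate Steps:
$v = -28$ ($v = \left(-4\right) 7 = -28$)
$V = -22$ ($V = -28 + 3 \cdot 2 = -28 + 6 = -22$)
$E = -33$ ($E = 9 - \left(20 - -22\right) = 9 - \left(20 + 22\right) = 9 - 42 = -33$)
$K{\left(d \right)} = -66 + 2 d$ ($K{\left(d \right)} = 2 \left(d - 33\right) = 2 \left(-33 + d\right) = -66 + 2 d$)
$\frac{-3436 + K{\left(-1 \right)}}{1865 - 596} = \frac{-3436 + \left(-66 + 2 \left(-1\right)\right)}{1865 - 596} = \frac{-3436 - 68}{1269} = \left(-3436 - 68\right) \frac{1}{1269} = \left(-3504\right) \frac{1}{1269} = - \frac{1168}{423}$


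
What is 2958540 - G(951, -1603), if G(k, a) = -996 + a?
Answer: 2961139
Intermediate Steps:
2958540 - G(951, -1603) = 2958540 - (-996 - 1603) = 2958540 - 1*(-2599) = 2958540 + 2599 = 2961139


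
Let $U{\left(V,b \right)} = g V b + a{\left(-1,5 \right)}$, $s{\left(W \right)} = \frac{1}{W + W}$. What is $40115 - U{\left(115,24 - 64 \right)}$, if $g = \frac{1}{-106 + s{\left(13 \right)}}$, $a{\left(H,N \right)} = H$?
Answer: $\frac{22079996}{551} \approx 40073.0$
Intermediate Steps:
$s{\left(W \right)} = \frac{1}{2 W}$
$g = - \frac{26}{2755}$ ($g = \frac{1}{-106 + \frac{1}{2 \cdot 13}} = \frac{1}{-106 + \frac{1}{2} \cdot \frac{1}{13}} = \frac{1}{-106 + \frac{1}{26}} = \frac{1}{- \frac{2755}{26}} = - \frac{26}{2755} \approx -0.0094374$)
$U{\left(V,b \right)} = -1 - \frac{26 V b}{2755}$ ($U{\left(V,b \right)} = - \frac{26 V}{2755} b - 1 = - \frac{26 V b}{2755} - 1 = -1 - \frac{26 V b}{2755}$)
$40115 - U{\left(115,24 - 64 \right)} = 40115 - \left(-1 - \frac{598 \left(24 - 64\right)}{551}\right) = 40115 - \left(-1 - \frac{598}{551} \left(-40\right)\right) = 40115 - \left(-1 + \frac{23920}{551}\right) = 40115 - \frac{23369}{551} = \frac{22079996}{551}$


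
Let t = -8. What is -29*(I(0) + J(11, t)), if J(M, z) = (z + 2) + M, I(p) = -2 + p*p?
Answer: -87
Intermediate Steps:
I(p) = -2 + p**2
J(M, z) = 2 + M + z (J(M, z) = (2 + z) + M = 2 + M + z)
-29*(I(0) + J(11, t)) = -29*((-2 + 0**2) + (2 + 11 - 8)) = -29*((-2 + 0) + 5) = -29*(-2 + 5) = -29*3 = -87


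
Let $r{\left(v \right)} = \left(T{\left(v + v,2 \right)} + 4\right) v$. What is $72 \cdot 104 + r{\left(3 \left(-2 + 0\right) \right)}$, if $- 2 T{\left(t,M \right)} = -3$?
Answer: $7455$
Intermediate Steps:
$T{\left(t,M \right)} = \frac{3}{2}$ ($T{\left(t,M \right)} = \left(- \frac{1}{2}\right) \left(-3\right) = \frac{3}{2}$)
$r{\left(v \right)} = \frac{11 v}{2}$ ($r{\left(v \right)} = \left(\frac{3}{2} + 4\right) v = \frac{11 v}{2}$)
$72 \cdot 104 + r{\left(3 \left(-2 + 0\right) \right)} = 72 \cdot 104 + \frac{11 \cdot 3 \left(-2 + 0\right)}{2} = 7488 + \frac{11 \cdot 3 \left(-2\right)}{2} = 7488 + \frac{11}{2} \left(-6\right) = 7488 - 33 = 7455$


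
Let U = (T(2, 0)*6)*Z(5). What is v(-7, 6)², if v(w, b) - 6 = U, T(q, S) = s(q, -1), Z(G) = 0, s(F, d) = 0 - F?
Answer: 36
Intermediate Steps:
s(F, d) = -F
T(q, S) = -q
U = 0 (U = (-1*2*6)*0 = -2*6*0 = -12*0 = 0)
v(w, b) = 6 (v(w, b) = 6 + 0 = 6)
v(-7, 6)² = 6² = 36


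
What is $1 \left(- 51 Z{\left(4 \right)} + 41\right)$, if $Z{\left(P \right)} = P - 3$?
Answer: $-10$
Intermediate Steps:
$Z{\left(P \right)} = -3 + P$ ($Z{\left(P \right)} = P - 3 = -3 + P$)
$1 \left(- 51 Z{\left(4 \right)} + 41\right) = 1 \left(- 51 \left(-3 + 4\right) + 41\right) = 1 \left(\left(-51\right) 1 + 41\right) = 1 \left(-51 + 41\right) = 1 \left(-10\right) = -10$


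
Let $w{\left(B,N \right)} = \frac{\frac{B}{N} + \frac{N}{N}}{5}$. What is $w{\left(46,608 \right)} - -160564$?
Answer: $\frac{244057607}{1520} \approx 1.6056 \cdot 10^{5}$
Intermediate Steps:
$w{\left(B,N \right)} = \frac{1}{5} + \frac{B}{5 N}$ ($w{\left(B,N \right)} = \frac{\frac{B}{N} + 1}{5} = \frac{1 + \frac{B}{N}}{5} = \frac{1}{5} + \frac{B}{5 N}$)
$w{\left(46,608 \right)} - -160564 = \frac{46 + 608}{5 \cdot 608} - -160564 = \frac{1}{5} \cdot \frac{1}{608} \cdot 654 + 160564 = \frac{327}{1520} + 160564 = \frac{244057607}{1520}$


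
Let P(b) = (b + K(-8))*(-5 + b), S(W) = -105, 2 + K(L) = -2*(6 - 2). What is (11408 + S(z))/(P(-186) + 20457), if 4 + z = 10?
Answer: 11303/57893 ≈ 0.19524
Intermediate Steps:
z = 6 (z = -4 + 10 = 6)
K(L) = -10 (K(L) = -2 - 2*(6 - 2) = -2 - 2*4 = -2 - 8 = -10)
P(b) = (-10 + b)*(-5 + b) (P(b) = (b - 10)*(-5 + b) = (-10 + b)*(-5 + b))
(11408 + S(z))/(P(-186) + 20457) = (11408 - 105)/((50 + (-186)**2 - 15*(-186)) + 20457) = 11303/((50 + 34596 + 2790) + 20457) = 11303/(37436 + 20457) = 11303/57893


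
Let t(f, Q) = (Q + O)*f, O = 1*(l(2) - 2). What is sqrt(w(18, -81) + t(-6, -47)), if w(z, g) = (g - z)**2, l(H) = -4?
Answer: sqrt(10119) ≈ 100.59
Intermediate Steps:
O = -6 (O = 1*(-4 - 2) = 1*(-6) = -6)
t(f, Q) = f*(-6 + Q) (t(f, Q) = (Q - 6)*f = (-6 + Q)*f = f*(-6 + Q))
sqrt(w(18, -81) + t(-6, -47)) = sqrt((-81 - 1*18)**2 - 6*(-6 - 47)) = sqrt((-81 - 18)**2 - 6*(-53)) = sqrt((-99)**2 + 318) = sqrt(9801 + 318) = sqrt(10119)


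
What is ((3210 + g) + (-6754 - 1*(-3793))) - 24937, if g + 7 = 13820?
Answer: -10875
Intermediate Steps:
g = 13813 (g = -7 + 13820 = 13813)
((3210 + g) + (-6754 - 1*(-3793))) - 24937 = ((3210 + 13813) + (-6754 - 1*(-3793))) - 24937 = (17023 + (-6754 + 3793)) - 24937 = (17023 - 2961) - 24937 = 14062 - 24937 = -10875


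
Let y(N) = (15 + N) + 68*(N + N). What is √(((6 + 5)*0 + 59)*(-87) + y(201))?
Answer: 3*√2491 ≈ 149.73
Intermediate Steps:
y(N) = 15 + 137*N (y(N) = (15 + N) + 68*(2*N) = (15 + N) + 136*N = 15 + 137*N)
√(((6 + 5)*0 + 59)*(-87) + y(201)) = √(((6 + 5)*0 + 59)*(-87) + (15 + 137*201)) = √((11*0 + 59)*(-87) + (15 + 27537)) = √((0 + 59)*(-87) + 27552) = √(59*(-87) + 27552) = √(-5133 + 27552) = √22419 = 3*√2491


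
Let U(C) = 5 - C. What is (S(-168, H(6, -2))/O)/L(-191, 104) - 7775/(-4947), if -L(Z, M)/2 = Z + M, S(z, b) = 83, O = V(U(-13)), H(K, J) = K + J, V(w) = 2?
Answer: 1038767/573852 ≈ 1.8102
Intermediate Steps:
H(K, J) = J + K
O = 2
L(Z, M) = -2*M - 2*Z (L(Z, M) = -2*(Z + M) = -2*(M + Z) = -2*M - 2*Z)
(S(-168, H(6, -2))/O)/L(-191, 104) - 7775/(-4947) = (83/2)/(-2*104 - 2*(-191)) - 7775/(-4947) = (83*(½))/(-208 + 382) - 7775*(-1/4947) = (83/2)/174 + 7775/4947 = (83/2)*(1/174) + 7775/4947 = 83/348 + 7775/4947 = 1038767/573852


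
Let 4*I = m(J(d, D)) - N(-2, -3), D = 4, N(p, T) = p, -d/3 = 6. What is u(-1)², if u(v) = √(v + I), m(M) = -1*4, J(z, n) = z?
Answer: -3/2 ≈ -1.5000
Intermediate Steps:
d = -18 (d = -3*6 = -18)
m(M) = -4
I = -½ (I = (-4 - 1*(-2))/4 = (-4 + 2)/4 = (¼)*(-2) = -½ ≈ -0.50000)
u(v) = √(-½ + v) (u(v) = √(v - ½) = √(-½ + v))
u(-1)² = (√(-2 + 4*(-1))/2)² = (√(-2 - 4)/2)² = (√(-6)/2)² = ((I*√6)/2)² = (I*√6/2)² = -3/2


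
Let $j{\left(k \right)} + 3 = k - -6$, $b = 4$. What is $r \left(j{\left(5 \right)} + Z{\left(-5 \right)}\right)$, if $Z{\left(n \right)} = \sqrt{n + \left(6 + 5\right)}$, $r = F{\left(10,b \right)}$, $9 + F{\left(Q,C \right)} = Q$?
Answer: $8 + \sqrt{6} \approx 10.449$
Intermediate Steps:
$F{\left(Q,C \right)} = -9 + Q$
$j{\left(k \right)} = 3 + k$ ($j{\left(k \right)} = -3 + \left(k - -6\right) = -3 + \left(k + 6\right) = -3 + \left(6 + k\right) = 3 + k$)
$r = 1$ ($r = -9 + 10 = 1$)
$Z{\left(n \right)} = \sqrt{11 + n}$ ($Z{\left(n \right)} = \sqrt{n + 11} = \sqrt{11 + n}$)
$r \left(j{\left(5 \right)} + Z{\left(-5 \right)}\right) = 1 \left(\left(3 + 5\right) + \sqrt{11 - 5}\right) = 1 \left(8 + \sqrt{6}\right) = 8 + \sqrt{6}$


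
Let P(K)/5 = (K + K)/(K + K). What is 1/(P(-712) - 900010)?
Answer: -1/900005 ≈ -1.1111e-6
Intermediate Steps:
P(K) = 5 (P(K) = 5*((K + K)/(K + K)) = 5*((2*K)/((2*K))) = 5*((2*K)*(1/(2*K))) = 5*1 = 5)
1/(P(-712) - 900010) = 1/(5 - 900010) = 1/(-900005) = -1/900005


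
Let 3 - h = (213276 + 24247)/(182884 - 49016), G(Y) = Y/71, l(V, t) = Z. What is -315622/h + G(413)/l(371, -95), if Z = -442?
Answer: -18675246120475/72523802 ≈ -2.5751e+5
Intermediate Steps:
l(V, t) = -442
G(Y) = Y/71 (G(Y) = Y*(1/71) = Y/71)
h = 164081/133868 (h = 3 - (213276 + 24247)/(182884 - 49016) = 3 - 237523/133868 = 164081/133868 ≈ 1.2257)
-315622/h + G(413)/l(371, -95) = -315622/164081/133868 + ((1/71)*413)/(-442) = -315622*133868/164081 + (413/71)*(-1/442) = -42251685896/164081 - 413/31382 = -18675246120475/72523802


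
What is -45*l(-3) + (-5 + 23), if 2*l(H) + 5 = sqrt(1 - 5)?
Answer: 261/2 - 45*I ≈ 130.5 - 45.0*I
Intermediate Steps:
l(H) = -5/2 + I (l(H) = -5/2 + sqrt(1 - 5)/2 = -5/2 + sqrt(-4)/2 = -5/2 + (2*I)/2 = -5/2 + I)
-45*l(-3) + (-5 + 23) = -45*(-5/2 + I) + (-5 + 23) = (225/2 - 45*I) + 18 = 261/2 - 45*I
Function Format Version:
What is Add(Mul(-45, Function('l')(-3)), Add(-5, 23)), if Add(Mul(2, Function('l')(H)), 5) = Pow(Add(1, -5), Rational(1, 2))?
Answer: Add(Rational(261, 2), Mul(-45, I)) ≈ Add(130.50, Mul(-45.000, I))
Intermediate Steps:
Function('l')(H) = Add(Rational(-5, 2), I) (Function('l')(H) = Add(Rational(-5, 2), Mul(Rational(1, 2), Pow(Add(1, -5), Rational(1, 2)))) = Add(Rational(-5, 2), Mul(Rational(1, 2), Pow(-4, Rational(1, 2)))) = Add(Rational(-5, 2), Mul(Rational(1, 2), Mul(2, I))) = Add(Rational(-5, 2), I))
Add(Mul(-45, Function('l')(-3)), Add(-5, 23)) = Add(Mul(-45, Add(Rational(-5, 2), I)), Add(-5, 23)) = Add(Add(Rational(225, 2), Mul(-45, I)), 18) = Add(Rational(261, 2), Mul(-45, I))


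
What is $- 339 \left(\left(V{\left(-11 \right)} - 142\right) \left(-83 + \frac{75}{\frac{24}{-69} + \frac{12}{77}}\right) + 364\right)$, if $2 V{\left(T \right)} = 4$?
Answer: $- \frac{384257517}{17} \approx -2.2603 \cdot 10^{7}$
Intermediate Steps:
$V{\left(T \right)} = 2$ ($V{\left(T \right)} = \frac{1}{2} \cdot 4 = 2$)
$- 339 \left(\left(V{\left(-11 \right)} - 142\right) \left(-83 + \frac{75}{\frac{24}{-69} + \frac{12}{77}}\right) + 364\right) = - 339 \left(\left(2 - 142\right) \left(-83 + \frac{75}{\frac{24}{-69} + \frac{12}{77}}\right) + 364\right) = - 339 \left(- 140 \left(-83 + \frac{75}{24 \left(- \frac{1}{69}\right) + 12 \cdot \frac{1}{77}}\right) + 364\right) = - 339 \left(- 140 \left(-83 + \frac{75}{- \frac{8}{23} + \frac{12}{77}}\right) + 364\right) = - 339 \left(- 140 \left(-83 + \frac{75}{- \frac{340}{1771}}\right) + 364\right) = - 339 \left(- 140 \left(-83 + 75 \left(- \frac{1771}{340}\right)\right) + 364\right) = - 339 \left(- 140 \left(-83 - \frac{26565}{68}\right) + 364\right) = - 339 \left(\left(-140\right) \left(- \frac{32209}{68}\right) + 364\right) = - 339 \left(\frac{1127315}{17} + 364\right) = \left(-339\right) \frac{1133503}{17} = - \frac{384257517}{17}$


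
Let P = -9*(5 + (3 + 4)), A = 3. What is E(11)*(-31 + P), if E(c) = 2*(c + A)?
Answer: -3892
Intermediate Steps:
P = -108 (P = -9*(5 + 7) = -9*12 = -108)
E(c) = 6 + 2*c (E(c) = 2*(c + 3) = 2*(3 + c) = 6 + 2*c)
E(11)*(-31 + P) = (6 + 2*11)*(-31 - 108) = (6 + 22)*(-139) = 28*(-139) = -3892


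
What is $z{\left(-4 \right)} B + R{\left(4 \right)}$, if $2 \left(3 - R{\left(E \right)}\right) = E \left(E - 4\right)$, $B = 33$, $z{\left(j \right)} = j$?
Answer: $-129$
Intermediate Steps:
$R{\left(E \right)} = 3 - \frac{E \left(-4 + E\right)}{2}$ ($R{\left(E \right)} = 3 - \frac{E \left(E - 4\right)}{2} = 3 - \frac{E \left(-4 + E\right)}{2}$)
$z{\left(-4 \right)} B + R{\left(4 \right)} = \left(-4\right) 33 + \left(3 + 2 \cdot 4 - \frac{4^{2}}{2}\right) = -132 + \left(3 + 8 - 8\right) = -132 + 3 = -129$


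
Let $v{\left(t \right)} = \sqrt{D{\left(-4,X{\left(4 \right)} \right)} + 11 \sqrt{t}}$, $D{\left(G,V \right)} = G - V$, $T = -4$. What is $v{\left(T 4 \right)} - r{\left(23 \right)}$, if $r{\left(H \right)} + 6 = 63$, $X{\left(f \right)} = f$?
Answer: $-57 + 2 \sqrt{-2 + 11 i} \approx -52.715 + 5.1343 i$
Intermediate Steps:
$r{\left(H \right)} = 57$ ($r{\left(H \right)} = -6 + 63 = 57$)
$v{\left(t \right)} = \sqrt{-8 + 11 \sqrt{t}}$ ($v{\left(t \right)} = \sqrt{\left(-4 - 4\right) + 11 \sqrt{t}} = \sqrt{-8 + 11 \sqrt{t}}$)
$v{\left(T 4 \right)} - r{\left(23 \right)} = \sqrt{-8 + 11 \sqrt{\left(-4\right) 4}} - 57 = \sqrt{-8 + 11 \sqrt{-16}} - 57 = \sqrt{-8 + 11 \cdot 4 i} - 57 = \sqrt{-8 + 44 i} - 57 = -57 + \sqrt{-8 + 44 i}$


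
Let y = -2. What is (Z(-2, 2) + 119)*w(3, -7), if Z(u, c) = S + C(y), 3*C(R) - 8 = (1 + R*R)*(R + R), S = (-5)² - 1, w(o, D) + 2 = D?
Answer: -1251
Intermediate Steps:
w(o, D) = -2 + D
S = 24 (S = 25 - 1 = 24)
C(R) = 8/3 + 2*R*(1 + R²)/3 (C(R) = 8/3 + ((1 + R*R)*(R + R))/3 = 8/3 + ((1 + R²)*(2*R))/3 = 8/3 + (2*R*(1 + R²))/3 = 8/3 + 2*R*(1 + R²)/3)
Z(u, c) = 20 (Z(u, c) = 24 + (8/3 + (⅔)*(-2) + (⅔)*(-2)³) = 24 + (8/3 - 4/3 + (⅔)*(-8)) = 24 + (8/3 - 4/3 - 16/3) = 24 - 4 = 20)
(Z(-2, 2) + 119)*w(3, -7) = (20 + 119)*(-2 - 7) = 139*(-9) = -1251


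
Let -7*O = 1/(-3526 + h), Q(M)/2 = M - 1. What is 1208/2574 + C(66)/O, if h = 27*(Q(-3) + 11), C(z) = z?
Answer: 2048376934/1287 ≈ 1.5916e+6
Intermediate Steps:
Q(M) = -2 + 2*M (Q(M) = 2*(M - 1) = 2*(-1 + M) = -2 + 2*M)
h = 81 (h = 27*((-2 + 2*(-3)) + 11) = 27*((-2 - 6) + 11) = 27*(-8 + 11) = 27*3 = 81)
O = 1/24115 (O = -1/(7*(-3526 + 81)) = -1/7/(-3445) = -1/7*(-1/3445) = 1/24115 ≈ 4.1468e-5)
1208/2574 + C(66)/O = 1208/2574 + 66/(1/24115) = 1208*(1/2574) + 66*24115 = 604/1287 + 1591590 = 2048376934/1287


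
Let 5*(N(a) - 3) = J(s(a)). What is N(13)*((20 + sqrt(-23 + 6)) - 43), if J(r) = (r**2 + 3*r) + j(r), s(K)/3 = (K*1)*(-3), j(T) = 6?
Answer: -307257/5 + 13359*I*sqrt(17)/5 ≈ -61451.0 + 11016.0*I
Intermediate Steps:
s(K) = -9*K (s(K) = 3*((K*1)*(-3)) = 3*(K*(-3)) = 3*(-3*K) = -9*K)
J(r) = 6 + r**2 + 3*r (J(r) = (r**2 + 3*r) + 6 = 6 + r**2 + 3*r)
N(a) = 21/5 - 27*a/5 + 81*a**2/5 (N(a) = 3 + (6 + (-9*a)**2 + 3*(-9*a))/5 = 3 + (6 + 81*a**2 - 27*a)/5 = 3 + (6 - 27*a + 81*a**2)/5 = 3 + (6/5 - 27*a/5 + 81*a**2/5) = 21/5 - 27*a/5 + 81*a**2/5)
N(13)*((20 + sqrt(-23 + 6)) - 43) = (21/5 - 27/5*13 + (81/5)*13**2)*((20 + sqrt(-23 + 6)) - 43) = (21/5 - 351/5 + (81/5)*169)*((20 + sqrt(-17)) - 43) = (21/5 - 351/5 + 13689/5)*((20 + I*sqrt(17)) - 43) = 13359*(-23 + I*sqrt(17))/5 = -307257/5 + 13359*I*sqrt(17)/5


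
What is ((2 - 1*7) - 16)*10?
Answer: -210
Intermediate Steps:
((2 - 1*7) - 16)*10 = ((2 - 7) - 16)*10 = (-5 - 16)*10 = -21*10 = -210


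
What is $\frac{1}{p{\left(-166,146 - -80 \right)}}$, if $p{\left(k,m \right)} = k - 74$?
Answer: $- \frac{1}{240} \approx -0.0041667$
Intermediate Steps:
$p{\left(k,m \right)} = -74 + k$
$\frac{1}{p{\left(-166,146 - -80 \right)}} = \frac{1}{-74 - 166} = \frac{1}{-240} = - \frac{1}{240}$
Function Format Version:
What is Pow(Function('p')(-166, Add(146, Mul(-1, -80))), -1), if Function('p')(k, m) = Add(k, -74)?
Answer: Rational(-1, 240) ≈ -0.0041667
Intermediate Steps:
Function('p')(k, m) = Add(-74, k)
Pow(Function('p')(-166, Add(146, Mul(-1, -80))), -1) = Pow(Add(-74, -166), -1) = Pow(-240, -1) = Rational(-1, 240)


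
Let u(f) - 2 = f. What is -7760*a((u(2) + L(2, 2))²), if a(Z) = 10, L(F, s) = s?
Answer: -77600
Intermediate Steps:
u(f) = 2 + f
-7760*a((u(2) + L(2, 2))²) = -7760*10 = -77600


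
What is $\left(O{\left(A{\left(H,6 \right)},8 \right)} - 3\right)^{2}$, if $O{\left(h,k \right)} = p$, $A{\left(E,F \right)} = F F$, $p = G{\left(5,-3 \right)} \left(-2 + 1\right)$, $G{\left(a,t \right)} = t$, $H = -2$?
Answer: $0$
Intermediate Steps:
$p = 3$ ($p = - 3 \left(-2 + 1\right) = \left(-3\right) \left(-1\right) = 3$)
$A{\left(E,F \right)} = F^{2}$
$O{\left(h,k \right)} = 3$
$\left(O{\left(A{\left(H,6 \right)},8 \right)} - 3\right)^{2} = \left(3 - 3\right)^{2} = 0^{2} = 0$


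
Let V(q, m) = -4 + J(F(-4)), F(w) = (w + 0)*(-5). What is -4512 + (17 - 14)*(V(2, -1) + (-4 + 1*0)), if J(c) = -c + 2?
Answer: -4590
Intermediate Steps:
F(w) = -5*w (F(w) = w*(-5) = -5*w)
J(c) = 2 - c
V(q, m) = -22 (V(q, m) = -4 + (2 - (-5)*(-4)) = -4 + (2 - 1*20) = -4 + (2 - 20) = -4 - 18 = -22)
-4512 + (17 - 14)*(V(2, -1) + (-4 + 1*0)) = -4512 + (17 - 14)*(-22 + (-4 + 1*0)) = -4512 + 3*(-22 + (-4 + 0)) = -4512 + 3*(-22 - 4) = -4512 + 3*(-26) = -4512 - 78 = -4590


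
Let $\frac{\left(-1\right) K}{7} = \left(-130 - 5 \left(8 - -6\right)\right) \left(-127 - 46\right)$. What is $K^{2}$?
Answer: $58660840000$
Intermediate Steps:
$K = -242200$ ($K = - 7 \left(-130 - 5 \left(8 - -6\right)\right) \left(-127 - 46\right) = - 7 \left(-130 - 5 \left(8 + 6\right)\right) \left(-173\right) = - 7 \left(-130 - 70\right) \left(-173\right) = - 7 \left(\left(-200\right) \left(-173\right)\right) = \left(-7\right) 34600 = -242200$)
$K^{2} = \left(-242200\right)^{2} = 58660840000$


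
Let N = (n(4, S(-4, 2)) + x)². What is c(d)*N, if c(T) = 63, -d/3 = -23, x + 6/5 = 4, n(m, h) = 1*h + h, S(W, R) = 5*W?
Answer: 2179548/25 ≈ 87182.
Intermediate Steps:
n(m, h) = 2*h (n(m, h) = h + h = 2*h)
x = 14/5 (x = -6/5 + 4 = 14/5 ≈ 2.8000)
d = 69 (d = -3*(-23) = 69)
N = 34596/25 (N = (2*(5*(-4)) + 14/5)² = (2*(-20) + 14/5)² = (-40 + 14/5)² = (-186/5)² = 34596/25 ≈ 1383.8)
c(d)*N = 63*(34596/25) = 2179548/25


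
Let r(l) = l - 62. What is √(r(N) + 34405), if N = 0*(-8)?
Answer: √34343 ≈ 185.32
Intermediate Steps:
N = 0
r(l) = -62 + l
√(r(N) + 34405) = √((-62 + 0) + 34405) = √(-62 + 34405) = √34343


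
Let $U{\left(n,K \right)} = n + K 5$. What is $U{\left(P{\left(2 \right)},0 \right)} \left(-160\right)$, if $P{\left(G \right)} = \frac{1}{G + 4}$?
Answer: $- \frac{80}{3} \approx -26.667$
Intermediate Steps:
$P{\left(G \right)} = \frac{1}{4 + G}$
$U{\left(n,K \right)} = n + 5 K$
$U{\left(P{\left(2 \right)},0 \right)} \left(-160\right) = \left(\frac{1}{4 + 2} + 5 \cdot 0\right) \left(-160\right) = \left(\frac{1}{6} + 0\right) \left(-160\right) = \frac{1}{6} \left(-160\right) = - \frac{80}{3}$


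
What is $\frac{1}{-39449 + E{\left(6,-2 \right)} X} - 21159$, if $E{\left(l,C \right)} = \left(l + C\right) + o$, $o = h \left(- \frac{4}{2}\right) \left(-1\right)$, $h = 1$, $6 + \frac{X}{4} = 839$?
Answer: $- \frac{411690664}{19457} \approx -21159.0$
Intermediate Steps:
$X = 3332$ ($X = -24 + 4 \cdot 839 = -24 + 3356 = 3332$)
$o = 2$ ($o = 1 \left(- \frac{4}{2}\right) \left(-1\right) = 1 \left(\left(-4\right) \frac{1}{2}\right) \left(-1\right) = 1 \left(-2\right) \left(-1\right) = \left(-2\right) \left(-1\right) = 2$)
$E{\left(l,C \right)} = 2 + C + l$ ($E{\left(l,C \right)} = \left(l + C\right) + 2 = \left(C + l\right) + 2 = 2 + C + l$)
$\frac{1}{-39449 + E{\left(6,-2 \right)} X} - 21159 = \frac{1}{-39449 + \left(2 - 2 + 6\right) 3332} - 21159 = \frac{1}{-39449 + 6 \cdot 3332} - 21159 = \frac{1}{-39449 + 19992} - 21159 = \frac{1}{-19457} - 21159 = - \frac{1}{19457} - 21159 = - \frac{411690664}{19457}$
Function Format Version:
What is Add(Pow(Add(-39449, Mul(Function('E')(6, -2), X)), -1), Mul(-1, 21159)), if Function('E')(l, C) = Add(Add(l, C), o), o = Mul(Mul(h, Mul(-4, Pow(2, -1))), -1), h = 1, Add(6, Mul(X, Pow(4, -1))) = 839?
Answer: Rational(-411690664, 19457) ≈ -21159.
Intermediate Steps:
X = 3332 (X = Add(-24, Mul(4, 839)) = Add(-24, 3356) = 3332)
o = 2 (o = Mul(Mul(1, Mul(-4, Pow(2, -1))), -1) = Mul(Mul(1, Mul(-4, Rational(1, 2))), -1) = Mul(Mul(1, -2), -1) = Mul(-2, -1) = 2)
Function('E')(l, C) = Add(2, C, l) (Function('E')(l, C) = Add(Add(l, C), 2) = Add(Add(C, l), 2) = Add(2, C, l))
Add(Pow(Add(-39449, Mul(Function('E')(6, -2), X)), -1), Mul(-1, 21159)) = Add(Pow(Add(-39449, Mul(Add(2, -2, 6), 3332)), -1), Mul(-1, 21159)) = Add(Pow(Add(-39449, Mul(6, 3332)), -1), -21159) = Add(Pow(Add(-39449, 19992), -1), -21159) = Add(Pow(-19457, -1), -21159) = Add(Rational(-1, 19457), -21159) = Rational(-411690664, 19457)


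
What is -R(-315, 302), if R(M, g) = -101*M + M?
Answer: -31500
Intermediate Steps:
R(M, g) = -100*M
-R(-315, 302) = -(-100)*(-315) = -1*31500 = -31500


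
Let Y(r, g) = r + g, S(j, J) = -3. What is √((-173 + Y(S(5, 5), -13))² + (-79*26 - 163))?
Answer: 4*√2094 ≈ 183.04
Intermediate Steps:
Y(r, g) = g + r
√((-173 + Y(S(5, 5), -13))² + (-79*26 - 163)) = √((-173 + (-13 - 3))² + (-79*26 - 163)) = √((-173 - 16)² + (-2054 - 163)) = √((-189)² - 2217) = √(35721 - 2217) = √33504 = 4*√2094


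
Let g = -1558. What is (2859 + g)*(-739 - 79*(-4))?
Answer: -550323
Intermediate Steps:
(2859 + g)*(-739 - 79*(-4)) = (2859 - 1558)*(-739 - 79*(-4)) = 1301*(-739 + 316) = 1301*(-423) = -550323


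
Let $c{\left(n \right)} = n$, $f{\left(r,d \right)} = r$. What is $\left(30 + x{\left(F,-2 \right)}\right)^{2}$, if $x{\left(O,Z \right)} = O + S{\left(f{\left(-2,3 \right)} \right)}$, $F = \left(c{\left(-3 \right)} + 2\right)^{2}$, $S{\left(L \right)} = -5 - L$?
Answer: $784$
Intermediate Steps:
$F = 1$ ($F = \left(-3 + 2\right)^{2} = \left(-1\right)^{2} = 1$)
$x{\left(O,Z \right)} = -3 + O$ ($x{\left(O,Z \right)} = O - 3 = -3 + O$)
$\left(30 + x{\left(F,-2 \right)}\right)^{2} = \left(30 + \left(-3 + 1\right)\right)^{2} = \left(30 - 2\right)^{2} = 28^{2} = 784$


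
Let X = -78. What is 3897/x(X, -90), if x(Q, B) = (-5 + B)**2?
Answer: 3897/9025 ≈ 0.43180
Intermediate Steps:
3897/x(X, -90) = 3897/((-5 - 90)**2) = 3897/((-95)**2) = 3897/9025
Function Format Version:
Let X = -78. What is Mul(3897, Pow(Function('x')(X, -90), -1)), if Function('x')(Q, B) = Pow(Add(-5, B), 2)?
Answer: Rational(3897, 9025) ≈ 0.43180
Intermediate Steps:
Mul(3897, Pow(Function('x')(X, -90), -1)) = Mul(3897, Pow(Pow(Add(-5, -90), 2), -1)) = Mul(3897, Pow(Pow(-95, 2), -1)) = Mul(3897, Pow(9025, -1)) = Mul(3897, Rational(1, 9025)) = Rational(3897, 9025)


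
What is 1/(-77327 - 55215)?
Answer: -1/132542 ≈ -7.5448e-6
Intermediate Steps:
1/(-77327 - 55215) = 1/(-132542) = -1/132542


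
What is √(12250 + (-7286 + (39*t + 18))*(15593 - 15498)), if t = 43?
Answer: 3*I*√57655 ≈ 720.34*I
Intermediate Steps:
√(12250 + (-7286 + (39*t + 18))*(15593 - 15498)) = √(12250 + (-7286 + (39*43 + 18))*(15593 - 15498)) = √(12250 + (-7286 + (1677 + 18))*95) = √(12250 + (-7286 + 1695)*95) = √(12250 - 5591*95) = √(12250 - 531145) = √(-518895) = 3*I*√57655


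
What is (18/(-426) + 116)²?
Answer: 67782289/5041 ≈ 13446.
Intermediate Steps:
(18/(-426) + 116)² = (18*(-1/426) + 116)² = (-3/71 + 116)² = (8233/71)² = 67782289/5041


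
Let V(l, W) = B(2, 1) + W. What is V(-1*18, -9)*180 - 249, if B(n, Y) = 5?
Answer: -969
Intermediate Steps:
V(l, W) = 5 + W
V(-1*18, -9)*180 - 249 = (5 - 9)*180 - 249 = -4*180 - 249 = -720 - 249 = -969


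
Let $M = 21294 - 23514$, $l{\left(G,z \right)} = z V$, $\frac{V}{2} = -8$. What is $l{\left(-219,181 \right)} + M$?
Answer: $-5116$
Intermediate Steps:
$V = -16$ ($V = 2 \left(-8\right) = -16$)
$l{\left(G,z \right)} = - 16 z$ ($l{\left(G,z \right)} = z \left(-16\right) = - 16 z$)
$M = -2220$
$l{\left(-219,181 \right)} + M = \left(-16\right) 181 - 2220 = -2896 - 2220 = -5116$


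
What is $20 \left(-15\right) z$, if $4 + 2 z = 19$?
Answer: $-2250$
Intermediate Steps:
$z = \frac{15}{2}$ ($z = -2 + \frac{1}{2} \cdot 19 = -2 + \frac{19}{2} = \frac{15}{2} \approx 7.5$)
$20 \left(-15\right) z = 20 \left(-15\right) \frac{15}{2} = \left(-300\right) \frac{15}{2} = -2250$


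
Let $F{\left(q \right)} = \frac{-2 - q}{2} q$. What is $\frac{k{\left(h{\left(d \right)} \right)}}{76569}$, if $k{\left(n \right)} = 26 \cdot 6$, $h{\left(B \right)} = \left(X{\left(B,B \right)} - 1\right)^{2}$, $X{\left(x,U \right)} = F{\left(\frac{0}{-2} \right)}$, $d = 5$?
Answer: $\frac{52}{25523} \approx 0.0020374$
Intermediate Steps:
$F{\left(q \right)} = q \left(-1 - \frac{q}{2}\right)$ ($F{\left(q \right)} = \left(-2 - q\right) \frac{1}{2} q = \left(-1 - \frac{q}{2}\right) q = q \left(-1 - \frac{q}{2}\right)$)
$X{\left(x,U \right)} = 0$ ($X{\left(x,U \right)} = - \frac{\frac{0}{-2} \left(2 + \frac{0}{-2}\right)}{2} = - \frac{0 \left(- \frac{1}{2}\right) \left(2 + 0 \left(- \frac{1}{2}\right)\right)}{2} = \left(- \frac{1}{2}\right) 0 \left(2 + 0\right) = \left(- \frac{1}{2}\right) 0 \cdot 2 = 0$)
$h{\left(B \right)} = 1$ ($h{\left(B \right)} = \left(0 - 1\right)^{2} = \left(-1\right)^{2} = 1$)
$k{\left(n \right)} = 156$
$\frac{k{\left(h{\left(d \right)} \right)}}{76569} = \frac{156}{76569} = 156 \cdot \frac{1}{76569} = \frac{52}{25523}$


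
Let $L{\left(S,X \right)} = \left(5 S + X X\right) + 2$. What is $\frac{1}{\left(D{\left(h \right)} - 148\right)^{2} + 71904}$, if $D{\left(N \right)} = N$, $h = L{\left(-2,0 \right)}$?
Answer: $\frac{1}{96240} \approx 1.0391 \cdot 10^{-5}$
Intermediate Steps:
$L{\left(S,X \right)} = 2 + X^{2} + 5 S$ ($L{\left(S,X \right)} = \left(5 S + X^{2}\right) + 2 = \left(X^{2} + 5 S\right) + 2 = 2 + X^{2} + 5 S$)
$h = -8$ ($h = 2 + 0^{2} + 5 \left(-2\right) = 2 + 0 - 10 = -8$)
$\frac{1}{\left(D{\left(h \right)} - 148\right)^{2} + 71904} = \frac{1}{\left(-8 - 148\right)^{2} + 71904} = \frac{1}{\left(-156\right)^{2} + 71904} = \frac{1}{24336 + 71904} = \frac{1}{96240}$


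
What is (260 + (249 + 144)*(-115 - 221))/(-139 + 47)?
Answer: 32947/23 ≈ 1432.5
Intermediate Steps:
(260 + (249 + 144)*(-115 - 221))/(-139 + 47) = (260 + 393*(-336))/(-92) = (260 - 132048)*(-1/92) = -131788*(-1/92) = 32947/23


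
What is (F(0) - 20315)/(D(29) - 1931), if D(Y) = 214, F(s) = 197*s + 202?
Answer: 20113/1717 ≈ 11.714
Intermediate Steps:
F(s) = 202 + 197*s
(F(0) - 20315)/(D(29) - 1931) = ((202 + 197*0) - 20315)/(214 - 1931) = ((202 + 0) - 20315)/(-1717) = (202 - 20315)*(-1/1717) = -20113*(-1/1717) = 20113/1717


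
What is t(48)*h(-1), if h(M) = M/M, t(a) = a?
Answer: 48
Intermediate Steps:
h(M) = 1
t(48)*h(-1) = 48*1 = 48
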